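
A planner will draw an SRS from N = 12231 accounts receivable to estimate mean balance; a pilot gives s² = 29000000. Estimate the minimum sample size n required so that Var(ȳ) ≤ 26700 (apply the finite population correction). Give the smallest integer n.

Without fpc, n₀ = s²/D = 29000000/26700 = 1086.1423.
With fpc, (1 − n/N)·s²/n ≤ D requires n ≥ n₀/(1 + n₀/N) = 1086.1423/(1 + 1086.1423/12231) = 997.5568.
Rounding up, n = 998.

998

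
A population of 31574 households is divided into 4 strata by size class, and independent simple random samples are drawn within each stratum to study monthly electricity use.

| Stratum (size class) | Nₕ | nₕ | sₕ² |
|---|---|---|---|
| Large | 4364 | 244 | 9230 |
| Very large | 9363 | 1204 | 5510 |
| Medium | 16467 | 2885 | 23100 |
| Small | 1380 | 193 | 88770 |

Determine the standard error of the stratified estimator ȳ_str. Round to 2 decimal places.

Var(ȳ_str) = Σₕ Wₕ²(1 − fₕ)sₕ²/nₕ with Wₕ = Nₕ/N, N = 31574.
Large: Wₕ = 0.13821499; term = 0.13821499²·(1 − 0.05591201)·9230/244 = 0.68223599.
Very large: Wₕ = 0.29654146; term = 0.29654146²·(1 − 0.12859126)·5510/1204 = 0.35068554.
Medium: Wₕ = 0.52153671; term = 0.52153671²·(1 − 0.17519888)·23100/2885 = 1.796326.
Small: Wₕ = 0.04370685; term = 0.04370685²·(1 − 0.13985507)·88770/193 = 0.75575235.
Sum = 3.5849999.
SE = √(3.5849999) = 1.89.

1.89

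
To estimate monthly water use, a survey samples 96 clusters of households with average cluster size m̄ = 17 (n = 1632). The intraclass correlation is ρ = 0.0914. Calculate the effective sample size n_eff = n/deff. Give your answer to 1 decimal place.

662.8

deff = 1 + (17 − 1)·0.0914 = 1 + 1.4624 = 2.4624.
n_eff = 1632 / 2.4624 = 662.8.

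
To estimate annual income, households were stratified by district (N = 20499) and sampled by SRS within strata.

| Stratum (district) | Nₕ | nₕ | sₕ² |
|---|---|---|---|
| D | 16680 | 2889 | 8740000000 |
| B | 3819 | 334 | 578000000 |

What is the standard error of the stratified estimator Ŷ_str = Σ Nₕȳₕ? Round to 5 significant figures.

Var(Ŷ_str) = Σₕ Nₕ²(1 − fₕ)sₕ²/nₕ.
D: 16680²·(1 − 2889/16680)·8740000000/2889 = 6.959142 × 10^14.
B: 3819²·(1 − 334/3819)·578000000/334 = 2.3032115 × 10^13.
Sum = 7.1894632 × 10^14.
SE = √(7.1894632 × 10^14) = 2.6813 × 10^7.

2.6813 × 10^7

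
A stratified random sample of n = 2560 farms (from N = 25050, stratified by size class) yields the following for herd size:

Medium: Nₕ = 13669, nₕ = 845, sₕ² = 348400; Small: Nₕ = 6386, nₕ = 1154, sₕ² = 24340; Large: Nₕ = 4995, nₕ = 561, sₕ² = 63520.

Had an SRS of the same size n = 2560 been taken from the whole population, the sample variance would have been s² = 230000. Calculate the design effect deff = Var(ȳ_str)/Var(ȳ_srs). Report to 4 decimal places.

1.4914

Var(ȳ_str) = Σ Wₕ²(1−fₕ)sₕ²/nₕ with Wₕ = Nₕ/25050:
  Medium: (13669/25050)²·(1−845/13669)·348400/845 = 115.17712
  Small: (6386/25050)²·(1−1154/6386)·24340/1154 = 1.1230419
  Large: (4995/25050)²·(1−561/4995)·63520/561 = 3.9963485
  → Var(ȳ_str) = 120.29651.
Var(ȳ_srs) = (1 − 2560/25050)·230000/2560 = 80.662113.
deff = 120.29651 / 80.662113 = 1.4914.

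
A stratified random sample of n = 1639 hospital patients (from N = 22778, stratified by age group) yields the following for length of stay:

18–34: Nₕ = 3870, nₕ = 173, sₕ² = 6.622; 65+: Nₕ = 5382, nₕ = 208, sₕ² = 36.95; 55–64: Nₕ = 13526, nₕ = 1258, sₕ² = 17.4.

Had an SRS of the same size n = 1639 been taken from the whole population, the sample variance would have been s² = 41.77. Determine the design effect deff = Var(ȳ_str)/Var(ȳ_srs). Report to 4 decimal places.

0.6348

Var(ȳ_str) = Σ Wₕ²(1−fₕ)sₕ²/nₕ with Wₕ = Nₕ/22778:
  18–34: (3870/22778)²·(1−173/3870)·6.622/173 = 0.0010555342
  65+: (5382/22778)²·(1−208/5382)·36.95/208 = 0.0095343271
  55–64: (13526/22778)²·(1−1258/13526)·17.4/1258 = 0.0044236482
  → Var(ȳ_str) = 0.01501351.
Var(ȳ_srs) = (1 − 1639/22778)·41.77/1639 = 0.023651265.
deff = 0.01501351 / 0.023651265 = 0.6348.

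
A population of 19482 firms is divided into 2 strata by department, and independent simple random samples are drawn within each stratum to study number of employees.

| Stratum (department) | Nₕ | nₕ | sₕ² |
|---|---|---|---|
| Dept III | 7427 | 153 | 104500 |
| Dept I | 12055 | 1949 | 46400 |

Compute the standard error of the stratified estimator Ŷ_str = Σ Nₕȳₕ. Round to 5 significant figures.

199500

Var(Ŷ_str) = Σₕ Nₕ²(1 − fₕ)sₕ²/nₕ.
Dept III: 7427²·(1 − 153/7427)·104500/153 = 3.6898744 × 10^10.
Dept I: 12055²·(1 − 1949/12055)·46400/1949 = 2.900365 × 10^9.
Sum = 3.9799109 × 10^10.
SE = √(3.9799109 × 10^10) = 199500.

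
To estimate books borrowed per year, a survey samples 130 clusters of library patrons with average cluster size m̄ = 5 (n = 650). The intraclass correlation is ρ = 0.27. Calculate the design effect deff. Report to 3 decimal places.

deff = 1 + (5 − 1)·0.27 = 1 + 1.08 = 2.08.

2.080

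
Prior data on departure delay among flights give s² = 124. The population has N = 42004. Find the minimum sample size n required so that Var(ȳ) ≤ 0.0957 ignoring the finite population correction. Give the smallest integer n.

Without fpc, n₀ = s²/D = 124/0.0957 = 1295.7158.
Rounding up, n = 1296.

1296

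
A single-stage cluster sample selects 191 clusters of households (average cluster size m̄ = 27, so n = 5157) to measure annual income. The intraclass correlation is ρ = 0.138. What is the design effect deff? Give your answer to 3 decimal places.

4.588

deff = 1 + (27 − 1)·0.138 = 1 + 3.588 = 4.588.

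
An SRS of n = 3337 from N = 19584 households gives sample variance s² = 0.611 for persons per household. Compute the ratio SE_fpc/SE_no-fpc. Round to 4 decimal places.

0.9108

f = n/N = 3337/19584 = 0.17039420.
SE_no-fpc = √(s²/n) = 0.013531393; SE_fpc = √((1−f)s²/n) = 0.012324758.
Ratio = √(1−f) = 0.91082699.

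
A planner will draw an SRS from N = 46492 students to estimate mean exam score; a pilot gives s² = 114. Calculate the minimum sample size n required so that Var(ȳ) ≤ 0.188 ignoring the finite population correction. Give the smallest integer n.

Without fpc, n₀ = s²/D = 114/0.188 = 606.3830.
Rounding up, n = 607.

607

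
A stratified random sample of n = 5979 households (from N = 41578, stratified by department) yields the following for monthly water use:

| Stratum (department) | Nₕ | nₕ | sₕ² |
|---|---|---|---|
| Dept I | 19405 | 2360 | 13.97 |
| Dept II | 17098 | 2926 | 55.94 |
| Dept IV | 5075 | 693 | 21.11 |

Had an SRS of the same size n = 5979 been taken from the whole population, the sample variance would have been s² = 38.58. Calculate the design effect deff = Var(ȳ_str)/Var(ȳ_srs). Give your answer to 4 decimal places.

0.7610

Var(ȳ_str) = Σ Wₕ²(1−fₕ)sₕ²/nₕ with Wₕ = Nₕ/41578:
  Dept I: (19405/41578)²·(1−2360/19405)·13.97/2360 = 0.0011325773
  Dept II: (17098/41578)²·(1−2926/17098)·55.94/2926 = 0.0026797693
  Dept IV: (5075/41578)²·(1−693/5075)·21.11/693 = 3.9186478 × 10^-4
  → Var(ȳ_str) = 0.0042042114.
Var(ȳ_srs) = (1 − 5979/41578)·38.58/5979 = 0.0055246895.
deff = 0.0042042114 / 0.0055246895 = 0.7610.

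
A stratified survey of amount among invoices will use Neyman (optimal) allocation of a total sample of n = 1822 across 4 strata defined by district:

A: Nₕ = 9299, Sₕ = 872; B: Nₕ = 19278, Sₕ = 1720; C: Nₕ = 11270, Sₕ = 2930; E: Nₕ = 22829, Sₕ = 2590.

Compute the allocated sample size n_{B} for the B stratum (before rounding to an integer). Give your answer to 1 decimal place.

452.8

Neyman allocation: nₕ = n·NₕSₕ / Σⱼ NⱼSⱼ.
Σ NⱼSⱼ = 9299·872 + 19278·1720 + 11270·2930 + 22829·2590 = 1.334151 × 10^8.
n_{B} = 1822·19278·1720 / (1.334151 × 10^8) = 452.8.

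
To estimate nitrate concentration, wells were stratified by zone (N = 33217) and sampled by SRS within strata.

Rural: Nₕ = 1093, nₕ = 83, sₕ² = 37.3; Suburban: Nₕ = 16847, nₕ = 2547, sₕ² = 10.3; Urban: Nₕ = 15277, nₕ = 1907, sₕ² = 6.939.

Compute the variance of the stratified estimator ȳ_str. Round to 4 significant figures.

0.002006

Var(ȳ_str) = Σₕ Wₕ²(1 − fₕ)sₕ²/nₕ with Wₕ = Nₕ/N, N = 33217.
Rural: Wₕ = 0.03290484; term = 0.03290484²·(1 − 0.07593779)·37.3/83 = 4.4962605 × 10^-4.
Suburban: Wₕ = 0.50718006; term = 0.50718006²·(1 − 0.15118419)·10.3/2547 = 8.8297027 × 10^-4.
Urban: Wₕ = 0.45991510; term = 0.45991510²·(1 − 0.12482817)·6.939/1907 = 6.7358882 × 10^-4.
Sum = 0.0020061851.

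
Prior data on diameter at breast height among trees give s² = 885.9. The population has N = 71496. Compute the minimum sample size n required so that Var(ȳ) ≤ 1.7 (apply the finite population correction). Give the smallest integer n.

518

Without fpc, n₀ = s²/D = 885.9/1.7 = 521.1176.
With fpc, (1 − n/N)·s²/n ≤ D requires n ≥ n₀/(1 + n₀/N) = 521.1176/(1 + 521.1176/71496) = 517.3468.
Rounding up, n = 518.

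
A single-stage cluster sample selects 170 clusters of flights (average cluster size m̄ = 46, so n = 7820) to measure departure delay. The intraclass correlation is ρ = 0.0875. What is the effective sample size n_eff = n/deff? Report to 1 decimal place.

deff = 1 + (46 − 1)·0.0875 = 1 + 3.9375 = 4.9375.
n_eff = 7820 / 4.9375 = 1583.8.

1583.8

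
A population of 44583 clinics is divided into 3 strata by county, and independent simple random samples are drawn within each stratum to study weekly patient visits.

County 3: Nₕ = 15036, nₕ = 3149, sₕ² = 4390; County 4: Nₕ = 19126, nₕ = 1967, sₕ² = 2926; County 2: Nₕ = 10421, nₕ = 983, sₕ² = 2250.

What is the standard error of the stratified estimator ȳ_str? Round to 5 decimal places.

0.69587

Var(ȳ_str) = Σₕ Wₕ²(1 − fₕ)sₕ²/nₕ with Wₕ = Nₕ/N, N = 44583.
County 3: Wₕ = 0.33725860; term = 0.33725860²·(1 − 0.20943070)·4390/3149 = 0.12535968.
County 4: Wₕ = 0.42899760; term = 0.42899760²·(1 − 0.10284430)·2926/1967 = 0.24561083.
County 2: Wₕ = 0.23374380; term = 0.23374380²·(1 − 0.09432876)·2250/983 = 0.11326084.
Sum = 0.48423135.
SE = √(0.48423135) = 0.69587.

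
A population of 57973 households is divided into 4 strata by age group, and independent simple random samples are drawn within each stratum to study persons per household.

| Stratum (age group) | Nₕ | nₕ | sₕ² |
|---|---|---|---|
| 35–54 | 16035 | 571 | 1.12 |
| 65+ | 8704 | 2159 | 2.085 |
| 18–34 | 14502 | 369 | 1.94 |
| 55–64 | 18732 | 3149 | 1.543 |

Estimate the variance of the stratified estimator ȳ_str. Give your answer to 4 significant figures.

Var(ȳ_str) = Σₕ Wₕ²(1 − fₕ)sₕ²/nₕ with Wₕ = Nₕ/N, N = 57973.
35–54: Wₕ = 0.27659428; term = 0.27659428²·(1 − 0.03560960)·1.12/571 = 1.4471754 × 10^-4.
65+: Wₕ = 0.15013886; term = 0.15013886²·(1 − 0.24804688)·2.085/2159 = 1.6369311 × 10^-5.
18–34: Wₕ = 0.25015093; term = 0.25015093²·(1 − 0.02544477)·1.94/369 = 3.2061665 × 10^-4.
55–64: Wₕ = 0.32311593; term = 0.32311593²·(1 − 0.16810805)·1.543/3149 = 4.2557581 × 10^-5.
Sum = 5.2426108 × 10^-4.

5.243 × 10^-4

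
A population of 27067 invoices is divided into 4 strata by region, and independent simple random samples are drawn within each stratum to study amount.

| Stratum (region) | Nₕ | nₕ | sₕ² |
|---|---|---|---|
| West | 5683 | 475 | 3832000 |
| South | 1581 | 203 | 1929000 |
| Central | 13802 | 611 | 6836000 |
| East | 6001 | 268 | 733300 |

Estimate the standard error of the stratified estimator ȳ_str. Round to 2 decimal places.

Var(ȳ_str) = Σₕ Wₕ²(1 − fₕ)sₕ²/nₕ with Wₕ = Nₕ/N, N = 27067.
West: Wₕ = 0.20996047; term = 0.20996047²·(1 − 0.08358261)·3832000/475 = 325.91194.
South: Wₕ = 0.05841061; term = 0.05841061²·(1 − 0.12839975)·1929000/203 = 28.257714.
Central: Wₕ = 0.50991983; term = 0.50991983²·(1 − 0.04426895)·6836000/611 = 2780.3556.
East: Wₕ = 0.22170909; term = 0.22170909²·(1 − 0.04465922)·733300/268 = 128.49085.
Sum = 3263.0161.
SE = √(3263.0161) = 57.12.

57.12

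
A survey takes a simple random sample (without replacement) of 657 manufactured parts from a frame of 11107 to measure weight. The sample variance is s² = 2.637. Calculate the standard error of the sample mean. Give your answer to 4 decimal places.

Under SRS without replacement, Var(ȳ) = (1 − f)·s²/n with f = n/N = 657/11107 = 0.05915189.
Var(ȳ) = (1 − 0.05915189)·2.637/657 = 0.94084811·0.0040136986 = 0.0037762808.
SE(ȳ) = √(0.0037762808) = 0.0615.

0.0615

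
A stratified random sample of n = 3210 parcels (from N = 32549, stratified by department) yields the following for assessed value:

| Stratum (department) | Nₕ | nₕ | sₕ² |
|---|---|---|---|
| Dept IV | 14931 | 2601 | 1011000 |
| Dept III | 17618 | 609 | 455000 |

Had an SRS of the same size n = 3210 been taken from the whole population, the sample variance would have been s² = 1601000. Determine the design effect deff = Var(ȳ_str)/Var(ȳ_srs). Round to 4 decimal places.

Var(ȳ_str) = Σ Wₕ²(1−fₕ)sₕ²/nₕ with Wₕ = Nₕ/32549:
  Dept IV: (14931/32549)²·(1−2601/14931)·1011000/2601 = 67.544109
  Dept III: (17618/32549)²·(1−609/17618)·455000/609 = 211.32661
  → Var(ȳ_str) = 278.87072.
Var(ȳ_srs) = (1 − 3210/32549)·1601000/3210 = 449.56652.
deff = 278.87072 / 449.56652 = 0.6203.

0.6203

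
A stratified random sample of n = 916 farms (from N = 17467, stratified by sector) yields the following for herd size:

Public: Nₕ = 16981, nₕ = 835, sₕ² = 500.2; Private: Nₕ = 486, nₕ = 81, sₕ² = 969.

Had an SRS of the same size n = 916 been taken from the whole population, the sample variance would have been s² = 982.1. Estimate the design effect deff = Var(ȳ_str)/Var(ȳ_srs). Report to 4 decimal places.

Var(ȳ_str) = Σ Wₕ²(1−fₕ)sₕ²/nₕ with Wₕ = Nₕ/17467:
  Public: (16981/17467)²·(1−835/16981)·500.2/835 = 0.53833025
  Private: (486/17467)²·(1−81/486)·969/81 = 0.007717798
  → Var(ȳ_str) = 0.54604805.
Var(ȳ_srs) = (1 − 916/17467)·982.1/916 = 1.0159355.
deff = 0.54604805 / 1.0159355 = 0.5375.

0.5375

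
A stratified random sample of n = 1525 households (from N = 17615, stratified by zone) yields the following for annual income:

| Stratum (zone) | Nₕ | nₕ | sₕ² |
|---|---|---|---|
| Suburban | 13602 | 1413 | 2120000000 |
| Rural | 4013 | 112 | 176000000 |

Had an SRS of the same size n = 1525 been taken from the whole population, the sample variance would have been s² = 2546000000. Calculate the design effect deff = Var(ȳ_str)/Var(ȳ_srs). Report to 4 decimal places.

Var(ȳ_str) = Σ Wₕ²(1−fₕ)sₕ²/nₕ with Wₕ = Nₕ/17615:
  Suburban: (13602/17615)²·(1−1413/13602)·2120000000/1413 = 801676.68
  Rural: (4013/17615)²·(1−112/4013)·176000000/112 = 79281.975
  → Var(ȳ_str) = 880958.66.
Var(ȳ_srs) = (1 − 1525/17615)·2546000000/1525 = 1.5249723 × 10^6.
deff = 880958.66 / (1.5249723 × 10^6) = 0.5777.

0.5777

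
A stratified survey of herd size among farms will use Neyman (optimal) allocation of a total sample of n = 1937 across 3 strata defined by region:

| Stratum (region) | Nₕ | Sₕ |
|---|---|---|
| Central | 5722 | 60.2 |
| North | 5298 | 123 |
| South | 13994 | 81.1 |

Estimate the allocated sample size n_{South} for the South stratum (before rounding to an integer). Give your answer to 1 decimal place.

Neyman allocation: nₕ = n·NₕSₕ / Σⱼ NⱼSⱼ.
Σ NⱼSⱼ = 5722·60.2 + 5298·123 + 13994·81.1 = 2.1310318 × 10^6.
n_{South} = 1937·13994·81.1 / (2.1310318 × 10^6) = 1031.6.

1031.6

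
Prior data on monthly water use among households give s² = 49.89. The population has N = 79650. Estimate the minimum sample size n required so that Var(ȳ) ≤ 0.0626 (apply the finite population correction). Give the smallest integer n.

Without fpc, n₀ = s²/D = 49.89/0.0626 = 796.9649.
With fpc, (1 − n/N)·s²/n ≤ D requires n ≥ n₀/(1 + n₀/N) = 796.9649/(1 + 796.9649/79650) = 789.0696.
Rounding up, n = 790.

790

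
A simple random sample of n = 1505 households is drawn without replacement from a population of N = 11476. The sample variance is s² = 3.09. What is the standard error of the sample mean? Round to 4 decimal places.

0.0422

Under SRS without replacement, Var(ȳ) = (1 − f)·s²/n with f = n/N = 1505/11476 = 0.13114326.
Var(ȳ) = (1 − 0.13114326)·3.09/1505 = 0.86885674·0.0020531561 = 0.0017838986.
SE(ȳ) = √(0.0017838986) = 0.0422.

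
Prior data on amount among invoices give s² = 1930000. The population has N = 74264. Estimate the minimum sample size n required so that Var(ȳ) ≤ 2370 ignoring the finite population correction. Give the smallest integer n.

815

Without fpc, n₀ = s²/D = 1930000/2370 = 814.3460.
Rounding up, n = 815.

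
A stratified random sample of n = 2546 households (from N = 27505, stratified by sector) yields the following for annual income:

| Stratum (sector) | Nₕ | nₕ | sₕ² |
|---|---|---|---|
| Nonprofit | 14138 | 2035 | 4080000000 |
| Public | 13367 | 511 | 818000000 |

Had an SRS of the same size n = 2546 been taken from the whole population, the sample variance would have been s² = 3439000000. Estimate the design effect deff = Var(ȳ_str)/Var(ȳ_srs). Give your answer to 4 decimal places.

0.6666

Var(ȳ_str) = Σ Wₕ²(1−fₕ)sₕ²/nₕ with Wₕ = Nₕ/27505:
  Nonprofit: (14138/27505)²·(1−2035/14138)·4080000000/2035 = 453475.12
  Public: (13367/27505)²·(1−511/13367)·818000000/511 = 363620.97
  → Var(ȳ_str) = 817096.09.
Var(ȳ_srs) = (1 − 2546/27505)·3439000000/2546 = 1.2257145 × 10^6.
deff = 817096.09 / (1.2257145 × 10^6) = 0.6666.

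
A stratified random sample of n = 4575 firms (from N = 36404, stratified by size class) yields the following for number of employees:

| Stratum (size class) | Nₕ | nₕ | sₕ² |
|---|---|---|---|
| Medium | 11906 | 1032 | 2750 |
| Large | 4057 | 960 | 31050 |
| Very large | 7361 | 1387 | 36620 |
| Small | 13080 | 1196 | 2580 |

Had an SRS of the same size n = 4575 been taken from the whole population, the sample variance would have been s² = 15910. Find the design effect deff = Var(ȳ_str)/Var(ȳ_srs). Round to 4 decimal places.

Var(ȳ_str) = Σ Wₕ²(1−fₕ)sₕ²/nₕ with Wₕ = Nₕ/36404:
  Medium: (11906/36404)²·(1−1032/11906)·2750/1032 = 0.26032147
  Large: (4057/36404)²·(1−960/4057)·31050/960 = 0.30664675
  Very large: (7361/36404)²·(1−1387/7361)·36620/1387 = 0.87608391
  Small: (13080/36404)²·(1−1196/13080)·2580/1196 = 0.25302341
  → Var(ȳ_str) = 1.6960755.
Var(ȳ_srs) = (1 − 4575/36404)·15910/4575 = 3.0405557.
deff = 1.6960755 / 3.0405557 = 0.5578.

0.5578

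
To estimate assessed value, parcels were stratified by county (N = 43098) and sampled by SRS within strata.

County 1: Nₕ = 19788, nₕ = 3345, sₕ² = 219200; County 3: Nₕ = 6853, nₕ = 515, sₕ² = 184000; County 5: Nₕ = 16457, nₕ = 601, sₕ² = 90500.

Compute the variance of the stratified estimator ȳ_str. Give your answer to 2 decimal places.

40.99

Var(ȳ_str) = Σₕ Wₕ²(1 − fₕ)sₕ²/nₕ with Wₕ = Nₕ/N, N = 43098.
County 1: Wₕ = 0.45913964; term = 0.45913964²·(1 − 0.16904184)·219200/3345 = 11.47924.
County 3: Wₕ = 0.15900970; term = 0.15900970²·(1 − 0.07514957)·184000/515 = 8.3546705.
County 5: Wₕ = 0.38185067; term = 0.38185067²·(1 − 0.03651941)·90500/601 = 21.154569.
Sum = 40.98848.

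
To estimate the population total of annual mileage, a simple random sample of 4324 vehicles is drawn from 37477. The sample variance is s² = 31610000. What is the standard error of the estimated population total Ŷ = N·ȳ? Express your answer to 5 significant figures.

Var(Ŷ) = N²·Var(ȳ) = N²·(1 − n/N)·s²/n.
f = 4324/37477 = 0.11537743; Var(ȳ) = 0.88462257·31610000/4324 = 6466.9101.
Var(Ŷ) = 37477² · 6466.9101 = 9.0829403 × 10^12.
SE(Ŷ) = √(9.0829403 × 10^12) = 3.0138 × 10^6.

3.0138 × 10^6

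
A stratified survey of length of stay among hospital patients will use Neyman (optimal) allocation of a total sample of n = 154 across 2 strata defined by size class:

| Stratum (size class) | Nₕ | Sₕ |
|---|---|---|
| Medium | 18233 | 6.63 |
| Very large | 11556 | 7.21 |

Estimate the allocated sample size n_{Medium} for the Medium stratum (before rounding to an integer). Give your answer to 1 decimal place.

Neyman allocation: nₕ = n·NₕSₕ / Σⱼ NⱼSⱼ.
Σ NⱼSⱼ = 18233·6.63 + 11556·7.21 = 204203.55.
n_{Medium} = 154·18233·6.63 / 204203.55 = 91.2.

91.2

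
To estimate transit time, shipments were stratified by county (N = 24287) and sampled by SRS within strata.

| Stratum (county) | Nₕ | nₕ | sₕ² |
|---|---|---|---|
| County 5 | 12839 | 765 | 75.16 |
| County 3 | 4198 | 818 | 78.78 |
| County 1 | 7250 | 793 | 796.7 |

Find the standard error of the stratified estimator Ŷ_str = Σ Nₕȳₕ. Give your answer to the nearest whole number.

Var(Ŷ_str) = Σₕ Nₕ²(1 − fₕ)sₕ²/nₕ.
County 5: 12839²·(1 − 765/12839)·75.16/765 = 1.5230274 × 10^7.
County 3: 4198²·(1 − 818/4198)·78.78/818 = 1.3665383 × 10^6.
County 1: 7250²·(1 − 793/7250)·796.7/793 = 4.7031672 × 10^7.
Sum = 6.3628484 × 10^7.
SE = √(6.3628484 × 10^7) = 7977.

7977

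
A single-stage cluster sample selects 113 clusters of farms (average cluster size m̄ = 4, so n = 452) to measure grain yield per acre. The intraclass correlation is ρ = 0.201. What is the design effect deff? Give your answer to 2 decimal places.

1.60

deff = 1 + (4 − 1)·0.201 = 1 + 0.603 = 1.603.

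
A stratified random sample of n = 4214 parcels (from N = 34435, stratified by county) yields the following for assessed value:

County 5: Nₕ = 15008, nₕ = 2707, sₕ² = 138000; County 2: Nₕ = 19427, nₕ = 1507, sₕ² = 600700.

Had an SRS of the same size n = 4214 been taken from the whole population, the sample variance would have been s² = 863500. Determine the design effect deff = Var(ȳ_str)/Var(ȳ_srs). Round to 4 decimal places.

0.6949

Var(ȳ_str) = Σ Wₕ²(1−fₕ)sₕ²/nₕ with Wₕ = Nₕ/34435:
  County 5: (15008/34435)²·(1−2707/15008)·138000/2707 = 7.9369546
  County 2: (19427/34435)²·(1−1507/19427)·600700/1507 = 117.02751
  → Var(ȳ_str) = 124.96446.
Var(ȳ_srs) = (1 − 4214/34435)·863500/4214 = 179.83597.
deff = 124.96446 / 179.83597 = 0.6949.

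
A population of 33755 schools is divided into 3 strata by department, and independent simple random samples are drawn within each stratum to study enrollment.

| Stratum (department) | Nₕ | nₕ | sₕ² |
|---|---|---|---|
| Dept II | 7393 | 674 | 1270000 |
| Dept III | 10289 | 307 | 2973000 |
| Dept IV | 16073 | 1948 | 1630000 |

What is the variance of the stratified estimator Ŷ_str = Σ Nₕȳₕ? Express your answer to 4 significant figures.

Var(Ŷ_str) = Σₕ Nₕ²(1 − fₕ)sₕ²/nₕ.
Dept II: 7393²·(1 − 674/7393)·1270000/674 = 9.3598561 × 10^10.
Dept III: 10289²·(1 − 307/10289)·2973000/307 = 9.9459728 × 10^11.
Dept IV: 16073²·(1 − 1948/16073)·1630000/1948 = 1.8996958 × 10^11.
Sum = 1.2781654 × 10^12.

1.278 × 10^12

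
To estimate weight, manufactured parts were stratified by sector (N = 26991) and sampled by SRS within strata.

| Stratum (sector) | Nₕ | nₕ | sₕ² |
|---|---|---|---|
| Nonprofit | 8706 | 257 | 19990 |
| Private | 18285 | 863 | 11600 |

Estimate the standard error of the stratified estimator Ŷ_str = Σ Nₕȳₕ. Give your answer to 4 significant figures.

Var(Ŷ_str) = Σₕ Nₕ²(1 − fₕ)sₕ²/nₕ.
Nonprofit: 8706²·(1 − 257/8706)·19990/257 = 5.7214175 × 10^9.
Private: 18285²·(1 − 863/18285)·11600/863 = 4.281936 × 10^9.
Sum = 1.0003354 × 10^10.
SE = √(1.0003354 × 10^10) = 100000.

100000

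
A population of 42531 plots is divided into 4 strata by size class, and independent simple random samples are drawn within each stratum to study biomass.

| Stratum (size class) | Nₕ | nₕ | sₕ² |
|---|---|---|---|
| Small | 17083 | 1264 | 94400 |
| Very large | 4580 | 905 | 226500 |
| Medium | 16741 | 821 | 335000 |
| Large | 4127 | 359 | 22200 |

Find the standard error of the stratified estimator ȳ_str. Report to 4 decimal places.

Var(ȳ_str) = Σₕ Wₕ²(1 − fₕ)sₕ²/nₕ with Wₕ = Nₕ/N, N = 42531.
Small: Wₕ = 0.40165997; term = 0.40165997²·(1 − 0.07399169)·94400/1264 = 11.157243.
Very large: Wₕ = 0.10768616; term = 0.10768616²·(1 − 0.19759825)·226500/905 = 2.328795.
Medium: Wₕ = 0.39361877; term = 0.39361877²·(1 − 0.04904128)·335000/821 = 60.119439.
Large: Wₕ = 0.09703510; term = 0.09703510²·(1 − 0.08698813)·22200/359 = 0.53160946.
Sum = 74.137086.
SE = √(74.137086) = 8.6103.

8.6103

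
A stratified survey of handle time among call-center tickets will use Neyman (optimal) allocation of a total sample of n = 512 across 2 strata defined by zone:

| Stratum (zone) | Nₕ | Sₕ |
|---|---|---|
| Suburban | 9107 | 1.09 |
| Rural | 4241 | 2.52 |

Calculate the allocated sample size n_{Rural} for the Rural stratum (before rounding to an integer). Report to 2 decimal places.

Neyman allocation: nₕ = n·NₕSₕ / Σⱼ NⱼSⱼ.
Σ NⱼSⱼ = 9107·1.09 + 4241·2.52 = 20613.95.
n_{Rural} = 512·4241·2.52 / 20613.95 = 265.45.

265.45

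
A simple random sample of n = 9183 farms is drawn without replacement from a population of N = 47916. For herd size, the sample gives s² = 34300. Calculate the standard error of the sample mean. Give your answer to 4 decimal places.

1.7376

Under SRS without replacement, Var(ȳ) = (1 − f)·s²/n with f = n/N = 9183/47916 = 0.19164788.
Var(ȳ) = (1 − 0.19164788)·34300/9183 = 0.80835212·3.7351628 = 3.0193268.
SE(ȳ) = √(3.0193268) = 1.7376.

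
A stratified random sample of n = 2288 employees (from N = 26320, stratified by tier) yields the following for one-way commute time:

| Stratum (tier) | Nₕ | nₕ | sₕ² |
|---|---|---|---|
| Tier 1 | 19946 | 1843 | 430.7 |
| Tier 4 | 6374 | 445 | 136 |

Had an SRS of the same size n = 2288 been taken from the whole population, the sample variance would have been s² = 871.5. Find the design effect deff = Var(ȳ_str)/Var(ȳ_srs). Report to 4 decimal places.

0.3982

Var(ȳ_str) = Σ Wₕ²(1−fₕ)sₕ²/nₕ with Wₕ = Nₕ/26320:
  Tier 1: (19946/26320)²·(1−1843/19946)·430.7/1843 = 0.12181033
  Tier 4: (6374/26320)²·(1−445/6374)·136/445 = 0.016672497
  → Var(ȳ_str) = 0.13848283.
Var(ȳ_srs) = (1 − 2288/26320)·871.5/2288 = 0.34778865.
deff = 0.13848283 / 0.34778865 = 0.3982.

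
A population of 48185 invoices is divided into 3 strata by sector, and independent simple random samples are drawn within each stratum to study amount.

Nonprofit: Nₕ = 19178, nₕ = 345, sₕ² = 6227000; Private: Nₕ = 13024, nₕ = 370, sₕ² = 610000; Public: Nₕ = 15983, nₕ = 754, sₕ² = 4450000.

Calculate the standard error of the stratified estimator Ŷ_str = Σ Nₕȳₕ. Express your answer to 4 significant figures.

Var(Ŷ_str) = Σₕ Nₕ²(1 − fₕ)sₕ²/nₕ.
Nonprofit: 19178²·(1 − 345/19178)·6227000/345 = 6.5190242 × 10^12.
Private: 13024²·(1 − 370/13024)·610000/370 = 2.7170669 × 10^11.
Public: 15983²·(1 − 754/15983)·4450000/754 = 1.4365421 × 10^12.
Sum = 8.227273 × 10^12.
SE = √(8.227273 × 10^12) = 2.868 × 10^6.

2.868 × 10^6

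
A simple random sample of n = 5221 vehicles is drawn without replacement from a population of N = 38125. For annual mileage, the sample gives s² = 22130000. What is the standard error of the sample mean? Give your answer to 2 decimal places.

Under SRS without replacement, Var(ȳ) = (1 − f)·s²/n with f = n/N = 5221/38125 = 0.13694426.
Var(ȳ) = (1 − 0.13694426)·22130000/5221 = 0.86305574·4238.6516 = 3658.1926.
SE(ȳ) = √(3658.1926) = 60.48.

60.48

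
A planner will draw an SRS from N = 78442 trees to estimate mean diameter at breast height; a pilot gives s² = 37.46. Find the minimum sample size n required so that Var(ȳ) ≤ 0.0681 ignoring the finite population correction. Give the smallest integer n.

551

Without fpc, n₀ = s²/D = 37.46/0.0681 = 550.0734.
Rounding up, n = 551.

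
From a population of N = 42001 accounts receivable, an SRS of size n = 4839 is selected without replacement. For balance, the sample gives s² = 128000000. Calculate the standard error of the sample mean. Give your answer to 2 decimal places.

Under SRS without replacement, Var(ȳ) = (1 − f)·s²/n with f = n/N = 4839/42001 = 0.11521154.
Var(ȳ) = (1 − 0.11521154)·128000000/4839 = 0.88478846·26451.746 = 23404.2.
SE(ȳ) = √(23404.2) = 152.98.

152.98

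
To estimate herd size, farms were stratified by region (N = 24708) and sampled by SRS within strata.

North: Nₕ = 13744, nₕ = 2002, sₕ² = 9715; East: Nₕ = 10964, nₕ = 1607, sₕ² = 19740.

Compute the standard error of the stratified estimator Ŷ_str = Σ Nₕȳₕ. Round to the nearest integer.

45203

Var(Ŷ_str) = Σₕ Nₕ²(1 − fₕ)sₕ²/nₕ.
North: 13744²·(1 − 2002/13744)·9715/2002 = 7.8313017 × 10^8.
East: 10964²·(1 − 1607/10964)·19740/1607 = 1.2601926 × 10^9.
Sum = 2.0433228 × 10^9.
SE = √(2.0433228 × 10^9) = 45203.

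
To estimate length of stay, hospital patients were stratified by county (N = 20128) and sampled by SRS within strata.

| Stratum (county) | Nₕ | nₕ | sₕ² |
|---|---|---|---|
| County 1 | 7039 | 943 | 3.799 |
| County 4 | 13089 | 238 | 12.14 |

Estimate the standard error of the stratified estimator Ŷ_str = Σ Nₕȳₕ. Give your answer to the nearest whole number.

2959

Var(Ŷ_str) = Σₕ Nₕ²(1 − fₕ)sₕ²/nₕ.
County 1: 7039²·(1 − 943/7039)·3.799/943 = 172867.57.
County 4: 13089²·(1 − 238/13089)·12.14/238 = 8.5799572 × 10^6.
Sum = 8.7528248 × 10^6.
SE = √(8.7528248 × 10^6) = 2959.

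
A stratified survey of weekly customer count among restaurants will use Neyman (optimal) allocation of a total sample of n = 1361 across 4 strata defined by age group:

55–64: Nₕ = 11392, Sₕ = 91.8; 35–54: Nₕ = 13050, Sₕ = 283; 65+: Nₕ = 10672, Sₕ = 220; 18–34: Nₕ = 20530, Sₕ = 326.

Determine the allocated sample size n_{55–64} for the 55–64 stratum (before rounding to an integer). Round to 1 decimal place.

Neyman allocation: nₕ = n·NₕSₕ / Σⱼ NⱼSⱼ.
Σ NⱼSⱼ = 11392·91.8 + 13050·283 + 10672·220 + 20530·326 = 1.3779556 × 10^7.
n_{55–64} = 1361·11392·91.8 / (1.3779556 × 10^7) = 103.3.

103.3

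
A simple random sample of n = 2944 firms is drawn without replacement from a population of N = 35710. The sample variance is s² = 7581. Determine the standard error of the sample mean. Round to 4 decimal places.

Under SRS without replacement, Var(ȳ) = (1 − f)·s²/n with f = n/N = 2944/35710 = 0.08244189.
Var(ȳ) = (1 − 0.08244189)·7581/2944 = 0.91755811·2.5750679 = 2.3627745.
SE(ȳ) = √(2.3627745) = 1.5371.

1.5371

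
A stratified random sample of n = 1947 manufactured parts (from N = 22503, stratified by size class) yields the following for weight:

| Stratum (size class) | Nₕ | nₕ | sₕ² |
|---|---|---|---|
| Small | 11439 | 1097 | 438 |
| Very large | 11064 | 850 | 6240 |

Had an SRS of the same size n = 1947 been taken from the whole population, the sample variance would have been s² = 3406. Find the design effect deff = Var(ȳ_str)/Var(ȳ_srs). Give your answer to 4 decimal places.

1.0836

Var(ȳ_str) = Σ Wₕ²(1−fₕ)sₕ²/nₕ with Wₕ = Nₕ/22503:
  Small: (11439/22503)²·(1−1097/11439)·438/1097 = 0.093278002
  Very large: (11064/22503)²·(1−850/11064)·6240/850 = 1.6382978
  → Var(ȳ_str) = 1.7315758.
Var(ȳ_srs) = (1 − 1947/22503)·3406/1947 = 1.5980004.
deff = 1.7315758 / 1.5980004 = 1.0836.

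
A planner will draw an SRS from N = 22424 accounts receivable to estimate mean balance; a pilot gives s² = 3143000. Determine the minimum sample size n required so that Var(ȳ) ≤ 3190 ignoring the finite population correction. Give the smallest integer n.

Without fpc, n₀ = s²/D = 3143000/3190 = 985.2665.
Rounding up, n = 986.

986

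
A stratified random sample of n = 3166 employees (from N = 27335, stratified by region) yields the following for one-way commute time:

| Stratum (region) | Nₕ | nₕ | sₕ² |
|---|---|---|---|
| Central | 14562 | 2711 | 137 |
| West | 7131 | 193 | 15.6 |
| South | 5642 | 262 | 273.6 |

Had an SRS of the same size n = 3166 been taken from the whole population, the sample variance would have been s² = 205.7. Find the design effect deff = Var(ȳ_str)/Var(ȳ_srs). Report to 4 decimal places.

1.0348

Var(ȳ_str) = Σ Wₕ²(1−fₕ)sₕ²/nₕ with Wₕ = Nₕ/27335:
  Central: (14562/27335)²·(1−2711/14562)·137/2711 = 0.01167156
  West: (7131/27335)²·(1−193/7131)·15.6/193 = 0.0053519724
  South: (5642/27335)²·(1−262/5642)·273.6/262 = 0.042422084
  → Var(ȳ_str) = 0.059445616.
Var(ȳ_srs) = (1 − 3166/27335)·205.7/3166 = 0.057446422.
deff = 0.059445616 / 0.057446422 = 1.0348.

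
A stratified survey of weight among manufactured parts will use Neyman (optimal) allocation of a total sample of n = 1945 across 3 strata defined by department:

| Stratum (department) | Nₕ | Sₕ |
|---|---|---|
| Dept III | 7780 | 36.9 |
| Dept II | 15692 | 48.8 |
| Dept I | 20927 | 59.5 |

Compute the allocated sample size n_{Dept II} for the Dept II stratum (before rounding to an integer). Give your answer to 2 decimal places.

Neyman allocation: nₕ = n·NₕSₕ / Σⱼ NⱼSⱼ.
Σ NⱼSⱼ = 7780·36.9 + 15692·48.8 + 20927·59.5 = 2.2980081 × 10^6.
n_{Dept II} = 1945·15692·48.8 / (2.2980081 × 10^6) = 648.14.

648.14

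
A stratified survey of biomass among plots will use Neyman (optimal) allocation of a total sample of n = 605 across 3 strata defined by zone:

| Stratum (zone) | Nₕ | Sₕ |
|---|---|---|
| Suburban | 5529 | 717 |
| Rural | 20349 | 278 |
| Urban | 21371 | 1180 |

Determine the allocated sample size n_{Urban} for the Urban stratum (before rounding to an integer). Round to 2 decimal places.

437.92

Neyman allocation: nₕ = n·NₕSₕ / Σⱼ NⱼSⱼ.
Σ NⱼSⱼ = 5529·717 + 20349·278 + 21371·1180 = 3.4839095 × 10^7.
n_{Urban} = 605·21371·1180 / (3.4839095 × 10^7) = 437.92.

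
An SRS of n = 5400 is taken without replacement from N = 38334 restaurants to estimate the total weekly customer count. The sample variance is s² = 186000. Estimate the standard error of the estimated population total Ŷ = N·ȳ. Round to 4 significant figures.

208500

Var(Ŷ) = N²·Var(ȳ) = N²·(1 − n/N)·s²/n.
f = 5400/38334 = 0.14086712; Var(ȳ) = 0.85913288·186000/5400 = 29.592355.
Var(Ŷ) = 38334² · 29.592355 = 4.3485834 × 10^10.
SE(Ŷ) = √(4.3485834 × 10^10) = 208500.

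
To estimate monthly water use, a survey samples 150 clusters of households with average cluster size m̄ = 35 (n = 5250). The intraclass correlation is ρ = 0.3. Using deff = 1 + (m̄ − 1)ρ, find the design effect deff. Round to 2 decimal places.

deff = 1 + (35 − 1)·0.3 = 1 + 10.2 = 11.2.

11.20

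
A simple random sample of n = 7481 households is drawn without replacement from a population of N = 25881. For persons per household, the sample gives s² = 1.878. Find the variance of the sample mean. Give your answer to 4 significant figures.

1.785 × 10^-4

Under SRS without replacement, Var(ȳ) = (1 − f)·s²/n with f = n/N = 7481/25881 = 0.28905375.
Var(ȳ) = (1 − 0.28905375)·1.878/7481 = 0.71094625·2.5103596 × 10^-4 = 1.7847307 × 10^-4.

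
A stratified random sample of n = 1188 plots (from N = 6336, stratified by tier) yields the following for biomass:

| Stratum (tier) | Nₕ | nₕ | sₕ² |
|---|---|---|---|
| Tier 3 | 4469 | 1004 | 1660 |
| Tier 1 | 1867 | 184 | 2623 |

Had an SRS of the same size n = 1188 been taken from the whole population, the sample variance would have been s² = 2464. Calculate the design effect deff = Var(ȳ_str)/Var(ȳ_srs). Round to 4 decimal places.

Var(ȳ_str) = Σ Wₕ²(1−fₕ)sₕ²/nₕ with Wₕ = Nₕ/6336:
  Tier 3: (4469/6336)²·(1−1004/4469)·1660/1004 = 0.63776052
  Tier 1: (1867/6336)²·(1−184/1867)·2623/184 = 1.11578
  → Var(ȳ_str) = 1.7535405.
Var(ȳ_srs) = (1 − 1188/6336)·2464/1188 = 1.6851852.
deff = 1.7535405 / 1.6851852 = 1.0406.

1.0406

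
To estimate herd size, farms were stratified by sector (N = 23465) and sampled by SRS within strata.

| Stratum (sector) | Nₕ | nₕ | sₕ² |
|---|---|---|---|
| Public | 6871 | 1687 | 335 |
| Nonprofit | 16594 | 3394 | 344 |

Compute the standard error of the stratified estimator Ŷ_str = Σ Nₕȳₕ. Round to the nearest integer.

Var(Ŷ_str) = Σₕ Nₕ²(1 − fₕ)sₕ²/nₕ.
Public: 6871²·(1 − 1687/6871)·335/1687 = 7.0731793 × 10^6.
Nonprofit: 16594²·(1 − 3394/16594)·344/3394 = 2.2200953 × 10^7.
Sum = 2.9274132 × 10^7.
SE = √(2.9274132 × 10^7) = 5411.

5411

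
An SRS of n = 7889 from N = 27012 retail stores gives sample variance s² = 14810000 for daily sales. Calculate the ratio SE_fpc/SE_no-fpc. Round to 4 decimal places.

f = n/N = 7889/27012 = 0.29205538.
SE_no-fpc = √(s²/n) = 43.327791; SE_fpc = √((1−f)s²/n) = 36.455763.
Ratio = √(1−f) = 0.84139445.

0.8414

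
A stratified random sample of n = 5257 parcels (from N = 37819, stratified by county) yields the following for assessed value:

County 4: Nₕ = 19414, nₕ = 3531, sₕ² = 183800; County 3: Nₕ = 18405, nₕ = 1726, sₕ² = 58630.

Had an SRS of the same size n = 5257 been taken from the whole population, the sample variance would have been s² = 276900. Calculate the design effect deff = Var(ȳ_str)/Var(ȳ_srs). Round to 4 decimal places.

Var(ȳ_str) = Σ Wₕ²(1−fₕ)sₕ²/nₕ with Wₕ = Nₕ/37819:
  County 4: (19414/37819)²·(1−3531/19414)·183800/3531 = 11.222129
  County 3: (18405/37819)²·(1−1726/18405)·58630/1726 = 7.2906265
  → Var(ȳ_str) = 18.512756.
Var(ȳ_srs) = (1 − 5257/37819)·276900/5257 = 45.35091.
deff = 18.512756 / 45.35091 = 0.4082.

0.4082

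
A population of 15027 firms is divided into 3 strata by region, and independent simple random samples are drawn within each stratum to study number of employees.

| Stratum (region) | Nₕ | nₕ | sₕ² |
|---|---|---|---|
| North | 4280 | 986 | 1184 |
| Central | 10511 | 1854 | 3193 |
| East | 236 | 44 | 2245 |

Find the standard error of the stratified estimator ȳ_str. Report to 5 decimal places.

Var(ȳ_str) = Σₕ Wₕ²(1 − fₕ)sₕ²/nₕ with Wₕ = Nₕ/N, N = 15027.
North: Wₕ = 0.28482066; term = 0.28482066²·(1 − 0.23037383)·1184/986 = 0.074971738.
Central: Wₕ = 0.69947428; term = 0.69947428²·(1 − 0.17638664)·3193/1854 = 0.69399457.
East: Wₕ = 0.01570506; term = 0.01570506²·(1 − 0.18644068)·2245/44 = 0.010238406.
Sum = 0.77920471.
SE = √(0.77920471) = 0.88273.

0.88273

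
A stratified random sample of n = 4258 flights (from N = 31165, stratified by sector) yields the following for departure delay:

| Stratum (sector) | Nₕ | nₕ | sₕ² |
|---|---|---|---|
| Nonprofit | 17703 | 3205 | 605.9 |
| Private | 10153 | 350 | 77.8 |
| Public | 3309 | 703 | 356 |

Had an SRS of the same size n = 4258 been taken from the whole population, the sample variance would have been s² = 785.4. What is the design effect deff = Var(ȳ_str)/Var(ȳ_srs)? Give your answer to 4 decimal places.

0.4850

Var(ȳ_str) = Σ Wₕ²(1−fₕ)sₕ²/nₕ with Wₕ = Nₕ/31165:
  Nonprofit: (17703/31165)²·(1−3205/17703)·605.9/3205 = 0.049956686
  Private: (10153/31165)²·(1−350/10153)·77.8/350 = 0.022778791
  Public: (3309/31165)²·(1−703/3309)·356/703 = 0.0044960547
  → Var(ȳ_str) = 0.077231532.
Var(ȳ_srs) = (1 − 4258/31165)·785.4/4258 = 0.15925145.
deff = 0.077231532 / 0.15925145 = 0.4850.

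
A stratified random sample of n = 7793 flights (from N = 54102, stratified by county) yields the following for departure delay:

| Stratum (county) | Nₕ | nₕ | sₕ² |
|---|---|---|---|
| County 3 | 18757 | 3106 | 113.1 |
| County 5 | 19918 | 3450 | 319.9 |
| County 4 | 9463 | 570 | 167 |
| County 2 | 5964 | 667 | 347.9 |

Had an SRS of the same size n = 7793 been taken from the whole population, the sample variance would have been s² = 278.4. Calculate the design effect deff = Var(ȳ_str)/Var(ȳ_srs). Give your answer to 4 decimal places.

0.9188

Var(ȳ_str) = Σ Wₕ²(1−fₕ)sₕ²/nₕ with Wₕ = Nₕ/54102:
  County 3: (18757/54102)²·(1−3106/18757)·113.1/3106 = 0.0036520775
  County 5: (19918/54102)²·(1−3450/19918)·319.9/3450 = 0.010390946
  County 4: (9463/54102)²·(1−570/9463)·167/570 = 0.0084234908
  County 2: (5964/54102)²·(1−667/5964)·347.9/667 = 0.0056294966
  → Var(ȳ_str) = 0.028096011.
Var(ȳ_srs) = (1 − 7793/54102)·278.4/7793 = 0.030578532.
deff = 0.028096011 / 0.030578532 = 0.9188.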